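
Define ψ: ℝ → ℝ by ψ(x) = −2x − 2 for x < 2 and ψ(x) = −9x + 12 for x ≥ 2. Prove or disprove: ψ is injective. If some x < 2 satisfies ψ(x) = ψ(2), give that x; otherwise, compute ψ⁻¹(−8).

Both pieces are strictly decreasing (slopes −2 and −9), so each is injective on its own interval.
The left piece maps (−∞, 2) onto (−6, ∞); the right piece maps [2, ∞) onto (−∞, −6].
These images are disjoint, so no value is attained by both pieces. Hence ψ is injective.
Because the two images are disjoint, no x < 2 has ψ(x) = ψ(2), so we compute ψ⁻¹(−8): −8 lies in (−∞, −6], so solve −9x + 12 = −8: x = (−8 − 12)/(−9) = 20/9.

20/9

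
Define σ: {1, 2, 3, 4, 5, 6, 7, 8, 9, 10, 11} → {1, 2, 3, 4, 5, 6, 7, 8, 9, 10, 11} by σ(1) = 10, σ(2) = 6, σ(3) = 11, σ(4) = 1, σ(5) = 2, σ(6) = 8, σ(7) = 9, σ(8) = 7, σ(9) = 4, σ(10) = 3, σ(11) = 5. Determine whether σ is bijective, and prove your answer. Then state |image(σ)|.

11

The values 10, 6, 11, 1, 2, 8, 9, 7, 4, 3, 5 are a permutation of {1, 2, 3, 4, 5, 6, 7, 8, 9, 10, 11}: each element appears exactly once.
So σ is injective and surjective, hence bijective.
The image of σ is {1, 2, 3, 4, 5, 6, 7, 8, 9, 10, 11}, which has 11 elements.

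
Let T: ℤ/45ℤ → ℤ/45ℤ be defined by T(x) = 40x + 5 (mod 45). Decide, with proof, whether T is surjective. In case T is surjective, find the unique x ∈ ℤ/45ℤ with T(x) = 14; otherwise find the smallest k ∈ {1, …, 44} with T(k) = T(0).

Since gcd(40, 45) = 5, we have 40x ≡ 0 (mod 5) for all x, so T(x) ≡ 0 (mod 5).
But 1 ≢ 0 (mod 5), so 1 ∈ ℤ/45ℤ has no preimage. Therefore T is not surjective.
Since T is not surjective, we find the least positive k with T(k) = T(0): this means 40k ≡ 0 (mod 45), i.e. 45 ∣ 40k. Since gcd(40, 45) = 5, dividing through by 5 this holds exactly when 9 ∣ 8k, and as gcd(8, 9) = 1, exactly when 9 ∣ k.
The smallest positive such k is 9.

9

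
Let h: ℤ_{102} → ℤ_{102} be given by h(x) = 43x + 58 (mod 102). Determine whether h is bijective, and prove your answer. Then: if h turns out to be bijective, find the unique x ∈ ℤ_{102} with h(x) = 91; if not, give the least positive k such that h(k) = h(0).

15

Recall that h is injective if h(u) = h(v) implies u = v.
Suppose h(u) = h(v) in ℤ_{102}. Then 43u + 58 ≡ 43v + 58 (mod 102), therefore 43(u − v) ≡ 0 (mod 102).
Since gcd(43, 102) = 1, 43 is invertible modulo 102, thus u − v ≡ 0 (mod 102), i.e. u = v.
We now compute 43⁻¹ mod 102 explicitly. Euclid's algorithm: 102 = 2·43 + 16, 43 = 2·16 + 11, 16 = 1·11 + 5, 11 = 2·5 + 1; back-substituting gives 1 = 19·43 − 8·102, so 43⁻¹ ≡ 19 (mod 102).
Then y ↦ 19(y − 58) is a two-sided inverse to h, so every y ∈ ℤ_{102} has a preimage.
Therefore h is bijective.
Since h is bijective, we find h⁻¹(91): we need 43x ≡ 91 − 58 ≡ 33 (mod 102). Using 43⁻¹ = 19: x ≡ 19·33 = 627 = 6·102 + 15, so x = 15.
Check: h(15) = 43·15 + 58 = 703 = 6·102 + 91 ≡ 91 (mod 102).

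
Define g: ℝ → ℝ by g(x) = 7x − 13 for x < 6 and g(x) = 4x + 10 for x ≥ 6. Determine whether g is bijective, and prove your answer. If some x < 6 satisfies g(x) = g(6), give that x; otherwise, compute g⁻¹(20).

33/7

Both pieces are strictly increasing (slopes 7 and 4), so each is injective on its own interval.
The left piece maps (−∞, 6) onto (−∞, 29); the right piece maps [6, ∞) onto [34, ∞).
The images leave a gap (29 has no preimage), so g is not surjective, hence not bijective.
Because the two images are disjoint, no x < 6 has g(x) = g(6), so we compute g⁻¹(20): 20 lies in (−∞, 29), so solve 7x − 13 = 20: x = (20 + 13)/7 = 33/7.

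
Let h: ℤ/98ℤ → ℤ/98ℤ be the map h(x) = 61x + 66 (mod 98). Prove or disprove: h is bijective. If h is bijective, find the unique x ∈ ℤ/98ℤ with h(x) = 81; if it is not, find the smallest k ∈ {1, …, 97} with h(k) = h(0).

Suppose h(x_1) = h(x_2) in ℤ/98ℤ. Then 61x_1 + 66 ≡ 61x_2 + 66 (mod 98), hence 61(x_1 − x_2) ≡ 0 (mod 98).
Since gcd(61, 98) = 1, 61 is invertible modulo 98, therefore x_1 − x_2 ≡ 0 (mod 98), i.e. x_1 = x_2.
We now compute 61⁻¹ mod 98 explicitly. Euclid's algorithm: 98 = 1·61 + 37, 61 = 1·37 + 24, 37 = 1·24 + 13, 24 = 1·13 + 11, 13 = 1·11 + 2, 11 = 5·2 + 1; back-substituting gives 1 = 45·61 − 28·98, so 61⁻¹ ≡ 45 (mod 98).
Then y ↦ 45(y − 66) is a two-sided inverse to h, so every y ∈ ℤ/98ℤ has a preimage.
So h is bijective.
Since h is bijective, we compute h⁻¹(81): solve 61x + 66 ≡ 81 (mod 98), i.e. 61x ≡ 15 (mod 98).
Multiplying by 61⁻¹ = 45 gives x ≡ 45·15 = 675 = 6·98 + 87 ≡ 87 (mod 98).
Check: h(87) = 61·87 + 66 = 5373 = 54·98 + 81 ≡ 81 (mod 98).

87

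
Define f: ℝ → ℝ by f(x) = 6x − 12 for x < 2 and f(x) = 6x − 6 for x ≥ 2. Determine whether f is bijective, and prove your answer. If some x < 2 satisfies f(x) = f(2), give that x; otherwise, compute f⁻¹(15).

7/2

Both pieces are strictly increasing (slopes 6 and 6), so each is injective on its own interval.
The left piece maps (−∞, 2) onto (−∞, 0); the right piece maps [2, ∞) onto [6, ∞).
The images leave a gap (0 has no preimage), so f is not surjective, hence not bijective.
Because the two images are disjoint, no x < 2 has f(x) = f(2), so we compute f⁻¹(15): 15 lies in [6, ∞), so solve 6x − 6 = 15: x = (15 + 6)/6 = 7/2.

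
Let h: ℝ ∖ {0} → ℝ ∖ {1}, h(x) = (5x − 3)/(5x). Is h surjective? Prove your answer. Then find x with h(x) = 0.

3/5

For any y ≠ 1, solving y(5x) = 5x − 3 for x gives a well-defined x ≠ 0. So h is surjective.
Solving h(x) = 0: cross-multiplying gives 5x − 3 = 0(5x), which rearranges to 5x = 3, so x = 3/5.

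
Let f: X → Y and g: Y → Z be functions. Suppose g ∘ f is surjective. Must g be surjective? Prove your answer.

Let c ∈ Z. Since g ∘ f is surjective, some a ∈ X has g(f(a)) = c. Then b = f(a) ∈ Y satisfies g(b) = c. So g is surjective.

surjective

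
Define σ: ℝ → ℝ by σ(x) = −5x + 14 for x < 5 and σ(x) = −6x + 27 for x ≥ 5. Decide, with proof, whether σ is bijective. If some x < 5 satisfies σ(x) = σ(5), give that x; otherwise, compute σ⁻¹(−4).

Both pieces are strictly decreasing (slopes −5 and −6), so each is injective on its own interval.
The left piece maps (−∞, 5) onto (−11, ∞); the right piece maps [5, ∞) onto (−∞, −3].
These images overlap. In particular σ(5) = −3 (right piece), and solving −5x + 14 = −3 on the left piece gives x = 17/5 < 5.
So σ(17/5) = σ(5) with 17/5 ≠ 5, and σ is not injective, hence not bijective. This x = 17/5 is the requested value below 5.

17/5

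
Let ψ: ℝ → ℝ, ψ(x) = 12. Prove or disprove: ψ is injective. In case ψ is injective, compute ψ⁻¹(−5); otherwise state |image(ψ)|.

Recall: ψ is injective when ψ(u) = ψ(v) forces u = v.
ψ(0) = 12 = ψ(1) with 0 ≠ 1, so ψ is not injective.
Since ψ is not injective, we state |image(ψ)|: the image of ψ is {12}, which has 1 element.

1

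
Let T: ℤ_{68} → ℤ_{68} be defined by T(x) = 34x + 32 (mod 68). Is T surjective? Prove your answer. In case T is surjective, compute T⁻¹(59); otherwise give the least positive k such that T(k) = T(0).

2

Recall that T is surjective if every y in the codomain equals T(x) for some x in the domain.
Since gcd(34, 68) = 34, we have 34x ≡ 0 (mod 34) for all x, so T(x) ≡ 32 (mod 34).
But 0 ≢ 32 (mod 34), so 0 ∈ ℤ_{68} has no preimage. So T is not surjective.
Since T is not surjective, we find the least positive k with T(k) = T(0): this means 34k ≡ 0 (mod 68), i.e. 68 ∣ 34k. Since gcd(34, 68) = 34, dividing through by 34 this holds exactly when 2 ∣ k.
The smallest positive such k is 2.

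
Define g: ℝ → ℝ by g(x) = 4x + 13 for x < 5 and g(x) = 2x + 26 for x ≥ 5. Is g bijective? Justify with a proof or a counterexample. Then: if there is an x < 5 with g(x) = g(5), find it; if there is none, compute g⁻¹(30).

Both pieces are strictly increasing (slopes 4 and 2), so each is injective on its own interval.
The left piece maps (−∞, 5) onto (−∞, 33); the right piece maps [5, ∞) onto [36, ∞).
The images leave a gap (33 has no preimage), so g is not surjective, hence not bijective.
Because the two images are disjoint, no x < 5 has g(x) = g(5), so we compute g⁻¹(30): 30 lies in (−∞, 33), so solve 4x + 13 = 30: x = (30 − 13)/4 = 17/4.

17/4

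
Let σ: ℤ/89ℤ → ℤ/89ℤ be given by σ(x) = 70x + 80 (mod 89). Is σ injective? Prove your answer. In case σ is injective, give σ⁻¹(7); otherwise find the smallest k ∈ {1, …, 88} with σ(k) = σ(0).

If σ(u) = σ(v), then 70u ≡ 70v (mod 89). Because gcd(70, 89) = 1, we may cancel 70 to get u ≡ v (mod 89).
Hence σ is injective.
We now compute 70⁻¹ mod 89 explicitly. Euclid's algorithm: 89 = 1·70 + 19, 70 = 3·19 + 13, 19 = 1·13 + 6, 13 = 2·6 + 1; back-substituting gives 1 = 14·70 − 11·89, so 70⁻¹ ≡ 14 (mod 89).
Since σ is injective, we compute σ⁻¹(7): solve 70x + 80 ≡ 7 (mod 89), i.e. 70x ≡ 16 (mod 89).
Multiplying by 70⁻¹ = 14 gives x ≡ 14·16 = 224 = 2·89 + 46 ≡ 46 (mod 89).
Check: σ(46) = 70·46 + 80 = 3300 = 37·89 + 7 ≡ 7 (mod 89).

46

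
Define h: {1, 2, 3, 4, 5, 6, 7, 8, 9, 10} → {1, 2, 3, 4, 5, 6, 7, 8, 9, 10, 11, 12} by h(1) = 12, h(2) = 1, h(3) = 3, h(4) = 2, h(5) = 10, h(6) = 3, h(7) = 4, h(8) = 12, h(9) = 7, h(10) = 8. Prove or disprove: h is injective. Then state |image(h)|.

8

h(3) = 3 = h(6) with 3 ≠ 6, so h is not injective.
The image of h is {1, 2, 3, 4, 7, 8, 10, 12}, which has 8 elements.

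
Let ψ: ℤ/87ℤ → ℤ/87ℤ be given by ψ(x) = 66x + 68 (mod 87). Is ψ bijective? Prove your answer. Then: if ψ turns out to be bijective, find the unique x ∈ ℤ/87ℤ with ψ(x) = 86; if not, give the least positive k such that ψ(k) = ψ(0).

29

We have gcd(66, 87) = 3 > 1. Taking a = 0 and b = 29: ψ(0) = 68 and ψ(29) = 66·29 + 68 = 1982 ≡ 68 (mod 87).
So ψ(0) = ψ(29) while 0 ≠ 29, therefore ψ is not injective, hence not bijective.
Since ψ is not bijective, we find the least positive k with ψ(k) = ψ(0): this means 66k ≡ 0 (mod 87), i.e. 87 ∣ 66k. Since gcd(66, 87) = 3, dividing through by 3 this holds exactly when 29 ∣ 22k, and as gcd(22, 29) = 1, exactly when 29 ∣ k.
The smallest positive such k is 29.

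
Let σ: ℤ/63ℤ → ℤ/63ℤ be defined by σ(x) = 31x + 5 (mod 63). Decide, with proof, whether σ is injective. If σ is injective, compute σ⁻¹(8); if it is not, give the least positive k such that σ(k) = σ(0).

57

Recall: injectivity means: for all x_1, x_2 in the domain, σ(x_1) = σ(x_2) implies x_1 = x_2.
If σ(x_1) = σ(x_2), then 31x_1 ≡ 31x_2 (mod 63). Because gcd(31, 63) = 1, we may cancel 31 to get x_1 ≡ x_2 (mod 63).
Therefore σ is injective.
We now compute 31⁻¹ mod 63 explicitly. Euclid's algorithm: 63 = 2·31 + 1; back-substituting gives 1 = 61·31 − 30·63, so 31⁻¹ ≡ 61 (mod 63).
Since σ is injective, we compute σ⁻¹(8): solve 31x + 5 ≡ 8 (mod 63), i.e. 31x ≡ 3 (mod 63).
Multiplying by 31⁻¹ = 61 gives x ≡ 61·3 = 183 = 2·63 + 57 ≡ 57 (mod 63).
Check: σ(57) = 31·57 + 5 = 1772 = 28·63 + 8 ≡ 8 (mod 63).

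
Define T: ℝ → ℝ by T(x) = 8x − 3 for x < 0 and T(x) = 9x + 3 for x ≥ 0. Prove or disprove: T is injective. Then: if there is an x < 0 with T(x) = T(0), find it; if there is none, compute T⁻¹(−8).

-5/8

Both pieces are strictly increasing (slopes 8 and 9), so each is injective on its own interval.
The left piece maps (−∞, 0) onto (−∞, −3); the right piece maps [0, ∞) onto [3, ∞).
These images are disjoint, so no value is attained by both pieces. Therefore T is injective.
Because the two images are disjoint, no x < 0 has T(x) = T(0), so we compute T⁻¹(−8): −8 lies in (−∞, −3), so solve 8x − 3 = −8: x = (−8 + 3)/8 = −5/8.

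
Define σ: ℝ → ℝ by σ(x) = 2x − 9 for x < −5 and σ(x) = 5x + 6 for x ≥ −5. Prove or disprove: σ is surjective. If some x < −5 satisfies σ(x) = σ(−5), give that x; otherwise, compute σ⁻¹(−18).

Both pieces are strictly increasing (slopes 2 and 5), so each is injective on its own interval.
The left piece maps (−∞, −5) onto (−∞, −19); the right piece maps [−5, ∞) onto [−19, ∞).
These images together cover ℝ, so σ is surjective.
Because the two images are disjoint, no x < −5 has σ(x) = σ(−5), so we compute σ⁻¹(−18): −18 lies in [−19, ∞), so solve 5x + 6 = −18: x = (−18 − 6)/5 = −24/5.

-24/5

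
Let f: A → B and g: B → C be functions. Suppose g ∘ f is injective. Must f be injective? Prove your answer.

injective

Suppose f(u) = f(v). Applying g: (g ∘ f)(u) = (g ∘ f)(v). Since g ∘ f is injective, u = v. Hence f is injective.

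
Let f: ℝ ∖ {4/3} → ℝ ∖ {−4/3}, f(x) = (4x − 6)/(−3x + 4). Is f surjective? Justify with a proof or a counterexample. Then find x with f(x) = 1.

For any y ≠ −4/3, solving y(−3x + 4) = 4x − 6 for x gives a well-defined x ≠ 4/3. So f is surjective.
Solving f(x) = 1: cross-multiplying gives 4x − 6 = 1(−3x + 4), which rearranges to 7x = 10, so x = 10/7.

10/7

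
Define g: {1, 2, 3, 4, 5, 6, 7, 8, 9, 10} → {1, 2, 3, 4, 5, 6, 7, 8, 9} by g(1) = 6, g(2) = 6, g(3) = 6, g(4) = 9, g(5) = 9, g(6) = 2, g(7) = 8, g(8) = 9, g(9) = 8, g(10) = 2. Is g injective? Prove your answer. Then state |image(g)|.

4

g(1) = 6 = g(2) with 1 ≠ 2, so g is not injective.
The image of g is {2, 6, 8, 9}, which has 4 elements.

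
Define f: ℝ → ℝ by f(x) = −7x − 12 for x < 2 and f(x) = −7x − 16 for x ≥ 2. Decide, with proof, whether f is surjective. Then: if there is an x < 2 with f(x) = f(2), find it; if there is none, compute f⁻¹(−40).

Both pieces are strictly decreasing (slopes −7 and −7), so each is injective on its own interval.
The left piece maps (−∞, 2) onto (−26, ∞); the right piece maps [2, ∞) onto (−∞, −30].
The union (−26, ∞) ∪ (−∞, −30] omits the interval between −26 and −30; in particular −26 has no preimage. So f is not surjective.
Because the two images are disjoint, no x < 2 has f(x) = f(2), so we compute f⁻¹(−40): −40 lies in (−∞, −30], so solve −7x − 16 = −40: x = (−40 + 16)/(−7) = 24/7.

24/7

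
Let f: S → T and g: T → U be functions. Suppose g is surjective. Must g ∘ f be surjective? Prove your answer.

not surjective

No. Take S = {0}, T = U = {0, 1, 2, 3}, f(0) = 0, and g = identity (surjective).
Then (g ∘ f)(0) = 0, and 3 ∈ U has no preimage under g ∘ f, so g ∘ f is not surjective.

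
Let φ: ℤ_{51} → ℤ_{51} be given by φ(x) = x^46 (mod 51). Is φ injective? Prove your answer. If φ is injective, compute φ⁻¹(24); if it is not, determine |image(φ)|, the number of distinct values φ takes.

φ(7): Repeated squaring mod 51: 7^1 ≡ 7, 7^2 ≡ 7² = 49, 7^4 ≡ 49² = 2401 ≡ 4, 7^8 ≡ 4² = 16, 7^16 ≡ 16² = 256 ≡ 1, 7^32 ≡ 1² = 1. Since 46 = 32 + 8 + 4 + 2, 7^46 ≡ 1·16·4·49: 1·16 = 16, then 16·4 = 64 ≡ 13, then 13·49 = 637 ≡ 25. So 7^46 ≡ 25 (mod 51).
φ(10): Repeated squaring mod 51: 10^1 ≡ 10, 10^2 ≡ 10² = 100 ≡ 49, 10^4 ≡ 49² = 2401 ≡ 4, 10^8 ≡ 4² = 16, 10^16 ≡ 16² = 256 ≡ 1, 10^32 ≡ 1² = 1. Since 46 = 32 + 8 + 4 + 2, 10^46 ≡ 1·16·4·49: 1·16 = 16, then 16·4 = 64 ≡ 13, then 13·49 = 637 ≡ 25. So 10^46 ≡ 25 (mod 51).
So φ(7) = φ(10) = 25 while 7 ≠ 10, hence φ is not injective.
Since φ is not injective, we determine |image(φ)|. Computing x^46 mod 51 for each x (by repeated squaring, reducing mod 51 at every step), the values φ(0), φ(1), …, φ(50) are: 0, 1, 13, 36, 16, 49, 9, 25, 4, 21, 25, 43, 15, 16, 19, 30, 1, 34, 18, 13, 19, 33, 49, 43, 42, 4, 4, 42, 43, 49, 33, 19, 13, 18, 34, 1, 30, 19, 16, 15, 43, 25, 21, 4, 25, 9, 49, 16, 36, 13, 1.
The distinct values are {0, 1, 4, 9, 13, 15, 16, 18, 19, 21, 25, 30, 33, 34, 36, 42, 43, 49}; there are 18 of them.

18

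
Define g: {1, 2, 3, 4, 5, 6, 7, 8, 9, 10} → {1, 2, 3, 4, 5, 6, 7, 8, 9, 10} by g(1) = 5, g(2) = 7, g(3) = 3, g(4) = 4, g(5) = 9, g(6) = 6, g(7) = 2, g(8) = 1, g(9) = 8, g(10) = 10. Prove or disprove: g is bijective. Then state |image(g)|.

The values 5, 7, 3, 4, 9, 6, 2, 1, 8, 10 are a permutation of {1, 2, 3, 4, 5, 6, 7, 8, 9, 10}: each element appears exactly once.
So g is injective and surjective, hence bijective.
The image of g is {1, 2, 3, 4, 5, 6, 7, 8, 9, 10}, which has 10 elements.

10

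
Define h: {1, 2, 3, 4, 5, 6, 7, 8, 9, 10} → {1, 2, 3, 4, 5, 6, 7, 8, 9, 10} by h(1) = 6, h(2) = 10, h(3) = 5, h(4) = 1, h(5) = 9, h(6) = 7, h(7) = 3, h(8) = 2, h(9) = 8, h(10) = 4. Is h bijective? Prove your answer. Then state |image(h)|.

The values 6, 10, 5, 1, 9, 7, 3, 2, 8, 4 are a permutation of {1, 2, 3, 4, 5, 6, 7, 8, 9, 10}: each element appears exactly once.
So h is injective and surjective, hence bijective.
The image of h is {1, 2, 3, 4, 5, 6, 7, 8, 9, 10}, which has 10 elements.

10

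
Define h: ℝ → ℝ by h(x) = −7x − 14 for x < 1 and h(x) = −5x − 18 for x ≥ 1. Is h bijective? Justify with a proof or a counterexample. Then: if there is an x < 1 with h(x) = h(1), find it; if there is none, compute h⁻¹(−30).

Both pieces are strictly decreasing (slopes −7 and −5), so each is injective on its own interval.
The left piece maps (−∞, 1) onto (−21, ∞); the right piece maps [1, ∞) onto (−∞, −23].
The images leave a gap (−21 has no preimage), so h is not surjective, hence not bijective.
Because the two images are disjoint, no x < 1 has h(x) = h(1), so we compute h⁻¹(−30): −30 lies in (−∞, −23], so solve −5x − 18 = −30: x = (−30 + 18)/(−5) = 12/5.

12/5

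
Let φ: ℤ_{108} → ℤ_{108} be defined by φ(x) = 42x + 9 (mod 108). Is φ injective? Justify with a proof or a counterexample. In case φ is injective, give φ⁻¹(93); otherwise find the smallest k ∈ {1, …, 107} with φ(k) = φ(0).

We have gcd(42, 108) = 6 > 1. Taking s = 0 and t = 18: φ(0) = 9 and φ(18) = 42·18 + 9 = 765 ≡ 9 (mod 108).
So φ(0) = φ(18) while 0 ≠ 18, therefore φ is not injective.
Since φ is not injective, we find the least positive k with φ(k) = φ(0): this means 42k ≡ 0 (mod 108), i.e. 108 ∣ 42k. Since gcd(42, 108) = 6, dividing through by 6 this holds exactly when 18 ∣ 7k, and as gcd(7, 18) = 1, exactly when 18 ∣ k.
The smallest positive such k is 18.

18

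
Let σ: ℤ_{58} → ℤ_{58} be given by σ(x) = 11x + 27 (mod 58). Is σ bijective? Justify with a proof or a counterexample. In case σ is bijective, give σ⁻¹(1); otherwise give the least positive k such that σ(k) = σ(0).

24

If σ(x_1) = σ(x_2), then 11x_1 ≡ 11x_2 (mod 58). Because gcd(11, 58) = 1, we may cancel 11 to get x_1 ≡ x_2 (mod 58).
We now compute 11⁻¹ mod 58 explicitly. Euclid's algorithm: 58 = 5·11 + 3, 11 = 3·3 + 2, 3 = 1·2 + 1; back-substituting gives 1 = 37·11 − 7·58, so 11⁻¹ ≡ 37 (mod 58).
Then y ↦ 37(y − 27) is a two-sided inverse to σ, so every y ∈ ℤ_{58} has a preimage.
Thus σ is bijective.
Since σ is bijective, we compute σ⁻¹(1): solve 11x + 27 ≡ 1 (mod 58), i.e. 11x ≡ 32 (mod 58).
Multiplying by 11⁻¹ = 37 gives x ≡ 37·32 = 1184 = 20·58 + 24 ≡ 24 (mod 58).
Check: σ(24) = 11·24 + 27 = 291 = 5·58 + 1 ≡ 1 (mod 58).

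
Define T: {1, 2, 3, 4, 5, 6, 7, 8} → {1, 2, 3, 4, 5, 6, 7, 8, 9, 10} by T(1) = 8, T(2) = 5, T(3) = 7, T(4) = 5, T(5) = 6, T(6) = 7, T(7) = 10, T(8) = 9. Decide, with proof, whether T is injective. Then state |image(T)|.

T(2) = 5 = T(4) with 2 ≠ 4, so T is not injective.
The image of T is {5, 6, 7, 8, 9, 10}, which has 6 elements.

6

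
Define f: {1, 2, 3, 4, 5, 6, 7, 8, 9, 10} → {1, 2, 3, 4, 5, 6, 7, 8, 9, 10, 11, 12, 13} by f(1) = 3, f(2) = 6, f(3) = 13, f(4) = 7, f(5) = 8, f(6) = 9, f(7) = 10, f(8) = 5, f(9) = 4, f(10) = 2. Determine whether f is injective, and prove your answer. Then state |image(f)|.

10

The values f(1), …, f(10) are 3, 6, 13, 7, 8, 9, 10, 5, 4, 2 — all distinct.
So f(x_1) = f(x_2) only when x_1 = x_2, and f is injective.
The image of f is {2, 3, 4, 5, 6, 7, 8, 9, 10, 13}, which has 10 elements.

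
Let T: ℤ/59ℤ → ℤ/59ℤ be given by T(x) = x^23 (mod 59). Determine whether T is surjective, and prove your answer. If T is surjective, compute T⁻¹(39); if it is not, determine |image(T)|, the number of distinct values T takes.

52

Since 59 is prime, the nonzero elements of ℤ/59ℤ form a cyclic group of order 58.
As gcd(23, 58) = 1, raising to the 23rd power is a bijection on this group: if a^23 ≡ b^23 then (ab^{−1})^23 = 1, and the only element of order dividing gcd(23, 58) = 1 is 1, so a = b.
With T(0) = 0 this makes T injective on all of ℤ/59ℤ, hence bijective (finite equal-size domain and codomain). In particular T is surjective.
Since T is surjective, we find the preimage of 39. The inverse of x ↦ x^23 on (ℤ/59ℤ)^× is x ↦ x^53, because 23·53 = 1219 = 21·58 + 1 ≡ 1 (mod 58) and x^{58} = 1 for x ≠ 0 (Fermat). So T⁻¹(39) = 39^53 mod 59.
Repeated squaring mod 59: 39^1 ≡ 39, 39^2 ≡ 39² = 1521 ≡ 46, 39^4 ≡ 46² = 2116 ≡ 51, 39^8 ≡ 51² = 2601 ≡ 5, 39^16 ≡ 5² = 25, 39^32 ≡ 25² = 625 ≡ 35. Since 53 = 32 + 16 + 4 + 1, 39^53 ≡ 35·25·51·39: 35·25 = 875 ≡ 49, then 49·51 = 2499 ≡ 21, then 21·39 = 819 ≡ 52. So 39^53 ≡ 52 (mod 59).
Hence T⁻¹(39) = 52.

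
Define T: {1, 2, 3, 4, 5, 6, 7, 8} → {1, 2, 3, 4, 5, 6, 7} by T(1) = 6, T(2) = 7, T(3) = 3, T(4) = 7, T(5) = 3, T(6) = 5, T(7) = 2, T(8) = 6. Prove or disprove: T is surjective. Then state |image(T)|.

5

No element maps to 1, so T is not surjective.
The image of T is {2, 3, 5, 6, 7}, which has 5 elements.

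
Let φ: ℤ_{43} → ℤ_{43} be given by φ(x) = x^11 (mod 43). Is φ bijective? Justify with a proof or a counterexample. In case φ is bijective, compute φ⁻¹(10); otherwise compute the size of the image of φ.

14

Since 43 is prime, the nonzero elements of ℤ_{43} form a cyclic group of order 42.
As gcd(11, 42) = 1, raising to the 11th power is a bijection on this group: if u^11 ≡ v^11 then (uv^{−1})^11 = 1, and the only element of order dividing gcd(11, 42) = 1 is 1, so u = v.
With φ(0) = 0 this makes φ injective on all of ℤ_{43}, hence bijective (finite equal-size domain and codomain). In particular φ is bijective.
Since φ is bijective, we find the preimage of 10. The inverse of x ↦ x^11 on (ℤ_{43})^× is x ↦ x^23, because 11·23 = 253 = 6·42 + 1 ≡ 1 (mod 42) and x^{42} = 1 for x ≠ 0 (Fermat). So φ⁻¹(10) = 10^23 mod 43.
Repeated squaring mod 43: 10^1 ≡ 10, 10^2 ≡ 10² = 100 ≡ 14, 10^4 ≡ 14² = 196 ≡ 24, 10^8 ≡ 24² = 576 ≡ 17, 10^16 ≡ 17² = 289 ≡ 31. Since 23 = 16 + 4 + 2 + 1, 10^23 ≡ 31·24·14·10: 31·24 = 744 ≡ 13, then 13·14 = 182 ≡ 10, then 10·10 = 100 ≡ 14. So 10^23 ≡ 14 (mod 43).
Hence φ⁻¹(10) = 14.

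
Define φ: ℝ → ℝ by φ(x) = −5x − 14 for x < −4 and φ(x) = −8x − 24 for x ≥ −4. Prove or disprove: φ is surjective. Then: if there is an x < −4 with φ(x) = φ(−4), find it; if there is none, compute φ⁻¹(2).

Both pieces are strictly decreasing (slopes −5 and −8), so each is injective on its own interval.
The left piece maps (−∞, −4) onto (6, ∞); the right piece maps [−4, ∞) onto (−∞, 8].
The union (6, ∞) ∪ (−∞, 8] covers ℝ, so φ is surjective.
For the follow-up: the images overlap, so an x < −4 with φ(x) = φ(−4) exists. φ(−4) = 8; solving −5x − 14 = 8 for x < −4 gives x = (8 + 14)/(−5) = −22/5.

-22/5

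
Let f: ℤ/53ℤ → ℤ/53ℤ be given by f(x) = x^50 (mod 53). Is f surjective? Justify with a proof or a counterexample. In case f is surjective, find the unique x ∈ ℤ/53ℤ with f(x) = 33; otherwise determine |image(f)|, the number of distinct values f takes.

27

f(26): Repeated squaring mod 53: 26^1 ≡ 26, 26^2 ≡ 26² = 676 ≡ 40, 26^4 ≡ 40² = 1600 ≡ 10, 26^8 ≡ 10² = 100 ≡ 47, 26^16 ≡ 47² = 2209 ≡ 36, 26^32 ≡ 36² = 1296 ≡ 24. Since 50 = 32 + 16 + 2, 26^50 ≡ 24·36·40: 24·36 = 864 ≡ 16, then 16·40 = 640 ≡ 4. So 26^50 ≡ 4 (mod 53).
f(27): Repeated squaring mod 53: 27^1 ≡ 27, 27^2 ≡ 27² = 729 ≡ 40, 27^4 ≡ 40² = 1600 ≡ 10, 27^8 ≡ 10² = 100 ≡ 47, 27^16 ≡ 47² = 2209 ≡ 36, 27^32 ≡ 36² = 1296 ≡ 24. Since 50 = 32 + 16 + 2, 27^50 ≡ 24·36·40: 24·36 = 864 ≡ 16, then 16·40 = 640 ≡ 4. So 27^50 ≡ 4 (mod 53).
So f(26) = f(27) = 4 while 26 ≠ 27, therefore f is not injective.
A non-injective map from the 53-element set ℤ/53ℤ to itself takes at most 52 distinct values, so it cannot be surjective. So f is not surjective.
Since f is not surjective, we determine |image(f)|. Computing x^50 mod 53 for each x (by repeated squaring, reducing mod 53 at every step), the values f(0), f(1), …, f(52) are: 0, 1, 40, 6, 10, 17, 28, 13, 29, 36, 44, 46, 7, 16, 43, 49, 47, 42, 9, 37, 11, 25, 38, 52, 15, 24, 4, 4, 24, 15, 52, 38, 25, 11, 37, 9, 42, 47, 49, 43, 16, 7, 46, 44, 36, 29, 13, 28, 17, 10, 6, 40, 1.
The distinct values are {0, 1, 4, 6, 7, 9, 10, 11, 13, 15, 16, 17, 24, 25, 28, 29, 36, 37, 38, 40, 42, 43, 44, 46, 47, 49, 52}; there are 27 of them.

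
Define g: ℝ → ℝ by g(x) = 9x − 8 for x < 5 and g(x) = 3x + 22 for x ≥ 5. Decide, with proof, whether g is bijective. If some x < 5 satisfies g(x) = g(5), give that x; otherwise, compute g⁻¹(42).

Both pieces are strictly increasing (slopes 9 and 3), so each is injective on its own interval.
The left piece maps (−∞, 5) onto (−∞, 37); the right piece maps [5, ∞) onto [37, ∞).
Since 37 = 37, the images partition ℝ: g is injective and surjective, hence bijective.
Because the two images are disjoint, no x < 5 has g(x) = g(5), so we compute g⁻¹(42): 42 lies in [37, ∞), so solve 3x + 22 = 42: x = (42 − 22)/3 = 20/3.

20/3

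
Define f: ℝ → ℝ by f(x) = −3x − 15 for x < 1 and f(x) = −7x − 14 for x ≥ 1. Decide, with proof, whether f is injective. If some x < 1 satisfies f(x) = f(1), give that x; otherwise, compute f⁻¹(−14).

-1/3

Both pieces are strictly decreasing (slopes −3 and −7), so each is injective on its own interval.
The left piece maps (−∞, 1) onto (−18, ∞); the right piece maps [1, ∞) onto (−∞, −21].
These images are disjoint, so no value is attained by both pieces. Thus f is injective.
Because the two images are disjoint, no x < 1 has f(x) = f(1), so we compute f⁻¹(−14): −14 lies in (−18, ∞), so solve −3x − 15 = −14: x = (−14 + 15)/(−3) = −1/3.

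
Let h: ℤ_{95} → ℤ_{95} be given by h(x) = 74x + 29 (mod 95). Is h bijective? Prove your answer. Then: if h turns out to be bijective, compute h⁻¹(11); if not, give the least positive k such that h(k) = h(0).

If h(x_1) = h(x_2), then 74x_1 ≡ 74x_2 (mod 95). Because gcd(74, 95) = 1, we may cancel 74 to get x_1 ≡ x_2 (mod 95).
We now compute 74⁻¹ mod 95 explicitly. Euclid's algorithm: 95 = 1·74 + 21, 74 = 3·21 + 11, 21 = 1·11 + 10, 11 = 1·10 + 1; back-substituting gives 1 = 9·74 − 7·95, so 74⁻¹ ≡ 9 (mod 95).
Then y ↦ 9(y − 29) is a two-sided inverse to h, so every y ∈ ℤ_{95} has a preimage.
Therefore h is bijective.
Since h is bijective, we compute h⁻¹(11): solve 74x + 29 ≡ 11 (mod 95), i.e. 74x ≡ 77 (mod 95).
Multiplying by 74⁻¹ = 9 gives x ≡ 9·77 = 693 = 7·95 + 28 ≡ 28 (mod 95).
Check: h(28) = 74·28 + 29 = 2101 = 22·95 + 11 ≡ 11 (mod 95).

28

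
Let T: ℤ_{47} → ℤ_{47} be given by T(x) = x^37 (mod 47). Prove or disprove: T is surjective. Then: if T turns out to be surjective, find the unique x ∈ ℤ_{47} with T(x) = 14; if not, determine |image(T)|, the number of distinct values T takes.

3

Since 47 is prime, the nonzero elements of ℤ_{47} form a cyclic group of order 46.
As gcd(37, 46) = 1, raising to the 37th power is a bijection on this group: if u^37 ≡ v^37 then (uv^{−1})^37 = 1, and the only element of order dividing gcd(37, 46) = 1 is 1, so u = v.
With T(0) = 0 this makes T injective on all of ℤ_{47}, hence bijective (finite equal-size domain and codomain). In particular T is surjective.
Since T is surjective, we find the preimage of 14. The inverse of x ↦ x^37 on (ℤ_{47})^× is x ↦ x^5, because 37·5 = 185 = 4·46 + 1 ≡ 1 (mod 46) and x^{46} = 1 for x ≠ 0 (Fermat). So T⁻¹(14) = 14^5 mod 47.
Repeated squaring mod 47: 14^1 ≡ 14, 14^2 ≡ 14² = 196 ≡ 8, 14^4 ≡ 8² = 64 ≡ 17. Since 5 = 4 + 1, 14^5 ≡ 17·14: 17·14 = 238 ≡ 3. So 14^5 ≡ 3 (mod 47).
Hence T⁻¹(14) = 3.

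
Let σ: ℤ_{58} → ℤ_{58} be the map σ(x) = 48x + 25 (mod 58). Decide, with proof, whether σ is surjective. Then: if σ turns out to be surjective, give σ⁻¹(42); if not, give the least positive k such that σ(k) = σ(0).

Recall: σ is surjective if every y in the codomain equals σ(x) for some x in the domain.
Since gcd(48, 58) = 2, we have 48x ≡ 0 (mod 2) for all x, so σ(x) ≡ 1 (mod 2).
But 0 ≢ 1 (mod 2), so 0 ∈ ℤ_{58} has no preimage. Therefore σ is not surjective.
Since σ is not surjective, we find the least positive k with σ(k) = σ(0): this means 48k ≡ 0 (mod 58), i.e. 58 ∣ 48k. Since gcd(48, 58) = 2, dividing through by 2 this holds exactly when 29 ∣ 24k, and as gcd(24, 29) = 1, exactly when 29 ∣ k.
The smallest positive such k is 29.

29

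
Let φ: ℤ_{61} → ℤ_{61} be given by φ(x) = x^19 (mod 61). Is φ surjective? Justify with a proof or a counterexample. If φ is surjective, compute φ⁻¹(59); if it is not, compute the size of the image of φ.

Since 61 is prime, the nonzero elements of ℤ_{61} form a cyclic group of order 60.
As gcd(19, 60) = 1, raising to the 19th power is a bijection on this group: if s^19 ≡ t^19 then (st^{−1})^19 = 1, and the only element of order dividing gcd(19, 60) = 1 is 1, so s = t.
With φ(0) = 0 this makes φ injective on all of ℤ_{61}, hence bijective (finite equal-size domain and codomain). In particular φ is surjective.
Since φ is surjective, we find the preimage of 59. The inverse of x ↦ x^19 on (ℤ_{61})^× is x ↦ x^19, because 19·19 = 361 = 6·60 + 1 ≡ 1 (mod 60) and x^{60} = 1 for x ≠ 0 (Fermat). So φ⁻¹(59) = 59^19 mod 61.
Repeated squaring mod 61: 59^1 ≡ 59, 59^2 ≡ 59² = 3481 ≡ 4, 59^4 ≡ 4² = 16, 59^8 ≡ 16² = 256 ≡ 12, 59^16 ≡ 12² = 144 ≡ 22. Since 19 = 16 + 2 + 1, 59^19 ≡ 22·4·59: 22·4 = 88 ≡ 27, then 27·59 = 1593 ≡ 7. So 59^19 ≡ 7 (mod 61).
Hence φ⁻¹(59) = 7.

7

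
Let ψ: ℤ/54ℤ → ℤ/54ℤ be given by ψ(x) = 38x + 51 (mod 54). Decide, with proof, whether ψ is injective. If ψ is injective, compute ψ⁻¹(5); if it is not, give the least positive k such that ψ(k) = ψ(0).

We have gcd(38, 54) = 2 > 1. Taking a = 0 and b = 27: ψ(0) = 51 and ψ(27) = 38·27 + 51 = 1077 ≡ 51 (mod 54).
So ψ(0) = ψ(27) while 0 ≠ 27, so ψ is not injective.
Since ψ is not injective, we find the least positive k with ψ(k) = ψ(0): this means 38k ≡ 0 (mod 54), i.e. 54 ∣ 38k. Since gcd(38, 54) = 2, dividing through by 2 this holds exactly when 27 ∣ 19k, and as gcd(19, 27) = 1, exactly when 27 ∣ k.
The smallest positive such k is 27.

27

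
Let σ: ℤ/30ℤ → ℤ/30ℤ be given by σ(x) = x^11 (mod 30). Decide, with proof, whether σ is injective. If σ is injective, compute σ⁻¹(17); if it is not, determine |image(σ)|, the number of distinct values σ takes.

23

Computing x^11 mod 30 for each x (by repeated squaring, reducing mod 30 at every step), the values σ(0), σ(1), …, σ(29) are: 0, 1, 8, 27, 4, 5, 6, 13, 2, 9, 10, 11, 18, 7, 14, 15, 16, 23, 12, 19, 20, 21, 28, 17, 24, 25, 26, 3, 22, 29.
Every element of ℤ/30ℤ appears exactly once in this list, so σ is a bijection, and in particular injective.
Since σ is injective, we read off the preimage of 17 from the same table: σ(23) = 17, so σ⁻¹(17) = 23.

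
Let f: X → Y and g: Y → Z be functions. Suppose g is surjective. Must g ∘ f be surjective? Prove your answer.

No. Take X = {0}, Y = Z = {0, 1, 2}, f(0) = 0, and g = identity (surjective).
Then (g ∘ f)(0) = 0, and 2 ∈ Z has no preimage under g ∘ f, so g ∘ f is not surjective.

not surjective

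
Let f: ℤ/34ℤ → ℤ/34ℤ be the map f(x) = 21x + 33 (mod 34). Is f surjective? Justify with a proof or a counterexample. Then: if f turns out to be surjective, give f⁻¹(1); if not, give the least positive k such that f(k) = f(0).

By definition, surjectivity means every element of the codomain has a preimage under f.
Since gcd(21, 34) = 1, 21 is invertible modulo 34. Euclid's algorithm: 34 = 1·21 + 13, 21 = 1·13 + 8, 13 = 1·8 + 5, 8 = 1·5 + 3, 5 = 1·3 + 2, 3 = 1·2 + 1; back-substituting gives 1 = 13·21 − 8·34, so 21⁻¹ ≡ 13 (mod 34).
For any y ∈ ℤ/34ℤ, x = 13(y − 33) mod 34 satisfies f(x) = 21·13(y − 33) + 33 ≡ y (since 21·13 ≡ 1 mod 34). So every y has a preimage.
Therefore f is surjective.
Since f is surjective, we find f⁻¹(1): we need 21x ≡ 1 − 33 ≡ 2 (mod 34). Using 21⁻¹ = 13: x ≡ 13·2 = 26, so x = 26.
Check: f(26) = 21·26 + 33 = 579 = 17·34 + 1 ≡ 1 (mod 34).

26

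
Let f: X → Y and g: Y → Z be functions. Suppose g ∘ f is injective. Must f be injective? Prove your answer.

injective

Suppose f(x_1) = f(x_2). Applying g: (g ∘ f)(x_1) = (g ∘ f)(x_2). Since g ∘ f is injective, x_1 = x_2. Therefore f is injective.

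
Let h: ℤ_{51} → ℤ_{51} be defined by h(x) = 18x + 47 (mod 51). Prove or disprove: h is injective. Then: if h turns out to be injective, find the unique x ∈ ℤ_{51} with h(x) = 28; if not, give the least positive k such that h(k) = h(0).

17

We have gcd(18, 51) = 3 > 1. Taking u = 0 and v = 17: h(0) = 47 and h(17) = 18·17 + 47 = 353 ≡ 47 (mod 51).
So h(0) = h(17) while 0 ≠ 17, thus h is not injective.
Since h is not injective, we find the least positive k with h(k) = h(0): this means 18k ≡ 0 (mod 51), i.e. 51 ∣ 18k. Since gcd(18, 51) = 3, dividing through by 3 this holds exactly when 17 ∣ 6k, and as gcd(6, 17) = 1, exactly when 17 ∣ k.
The smallest positive such k is 17.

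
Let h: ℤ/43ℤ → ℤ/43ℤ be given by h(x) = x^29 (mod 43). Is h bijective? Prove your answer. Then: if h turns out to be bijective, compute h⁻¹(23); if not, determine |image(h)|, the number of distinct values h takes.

9

Since 43 is prime, the nonzero elements of ℤ/43ℤ form a cyclic group of order 42.
As gcd(29, 42) = 1, raising to the 29th power is a bijection on this group: if u^29 ≡ v^29 then (uv^{−1})^29 = 1, and the only element of order dividing gcd(29, 42) = 1 is 1, so u = v.
With h(0) = 0 this makes h injective on all of ℤ/43ℤ, hence bijective (finite equal-size domain and codomain). In particular h is bijective.
Since h is bijective, we find the preimage of 23. The inverse of x ↦ x^29 on (ℤ/43ℤ)^× is x ↦ x^29, because 29·29 = 841 = 20·42 + 1 ≡ 1 (mod 42) and x^{42} = 1 for x ≠ 0 (Fermat). So h⁻¹(23) = 23^29 mod 43.
Repeated squaring mod 43: 23^1 ≡ 23, 23^2 ≡ 23² = 529 ≡ 13, 23^4 ≡ 13² = 169 ≡ 40, 23^8 ≡ 40² = 1600 ≡ 9, 23^16 ≡ 9² = 81 ≡ 38. Since 29 = 16 + 8 + 4 + 1, 23^29 ≡ 38·9·40·23: 38·9 = 342 ≡ 41, then 41·40 = 1640 ≡ 6, then 6·23 = 138 ≡ 9. So 23^29 ≡ 9 (mod 43).
Hence h⁻¹(23) = 9.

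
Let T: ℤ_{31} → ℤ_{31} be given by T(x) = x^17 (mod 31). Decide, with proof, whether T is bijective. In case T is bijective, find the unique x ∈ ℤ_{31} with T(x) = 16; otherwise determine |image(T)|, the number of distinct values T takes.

4

Since 31 is prime, the nonzero elements of ℤ_{31} form a cyclic group of order 30.
As gcd(17, 30) = 1, raising to the 17th power is a bijection on this group: if a^17 ≡ b^17 then (ab^{−1})^17 = 1, and the only element of order dividing gcd(17, 30) = 1 is 1, so a = b.
With T(0) = 0 this makes T injective on all of ℤ_{31}, hence bijective (finite equal-size domain and codomain). In particular T is bijective.
Since T is bijective, we find the preimage of 16. The inverse of x ↦ x^17 on (ℤ_{31})^× is x ↦ x^23, because 17·23 = 391 = 13·30 + 1 ≡ 1 (mod 30) and x^{30} = 1 for x ≠ 0 (Fermat). So T⁻¹(16) = 16^23 mod 31.
Repeated squaring mod 31: 16^1 ≡ 16, 16^2 ≡ 16² = 256 ≡ 8, 16^4 ≡ 8² = 64 ≡ 2, 16^8 ≡ 2² = 4, 16^16 ≡ 4² = 16. Since 23 = 16 + 4 + 2 + 1, 16^23 ≡ 16·2·8·16: 16·2 = 32 ≡ 1, then 1·8 = 8, then 8·16 = 128 ≡ 4. So 16^23 ≡ 4 (mod 31).
Hence T⁻¹(16) = 4.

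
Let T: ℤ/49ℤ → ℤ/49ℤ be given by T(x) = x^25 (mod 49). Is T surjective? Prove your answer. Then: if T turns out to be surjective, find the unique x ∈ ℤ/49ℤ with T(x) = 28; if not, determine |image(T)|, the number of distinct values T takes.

T(0) = 0^25 = 0.
T(7): Repeated squaring mod 49: 7^1 ≡ 7, 7^2 ≡ 7² = 49 ≡ 0, 7^4 ≡ 0² = 0, 7^8 ≡ 0² = 0, 7^16 ≡ 0² = 0. Since 25 = 16 + 8 + 1, 7^25 ≡ 0·0·7: 0·0 = 0, then 0·7 = 0. So 7^25 ≡ 0 (mod 49).
So T(0) = T(7) = 0 while 0 ≠ 7, so T is not injective.
A non-injective map from the 49-element set ℤ/49ℤ to itself takes at most 48 distinct values, so it cannot be surjective. So T is not surjective.
Since T is not surjective, we determine |image(T)|. Computing x^25 mod 49 for each x (by repeated squaring, reducing mod 49 at every step), the values T(0), T(1), …, T(48) are: 0, 1, 16, 17, 11, 12, 27, 0, 29, 44, 45, 39, 40, 6, 0, 8, 23, 24, 18, 19, 34, 0, 36, 2, 3, 46, 47, 13, 0, 15, 30, 31, 25, 26, 41, 0, 43, 9, 10, 4, 5, 20, 0, 22, 37, 38, 32, 33, 48.
The distinct values are {0, 1, 2, 3, 4, 5, 6, 8, 9, 10, 11, 12, 13, 15, 16, 17, 18, 19, 20, 22, 23, 24, 25, 26, 27, 29, 30, 31, 32, 33, 34, 36, 37, 38, 39, 40, 41, 43, 44, 45, 46, 47, 48}; there are 43 of them.

43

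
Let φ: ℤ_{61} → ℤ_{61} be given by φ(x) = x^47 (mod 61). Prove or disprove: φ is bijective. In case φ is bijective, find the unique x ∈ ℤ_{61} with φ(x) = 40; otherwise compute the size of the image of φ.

29

Since 61 is prime, the nonzero elements of ℤ_{61} form a cyclic group of order 60.
As gcd(47, 60) = 1, raising to the 47th power is a bijection on this group: if x_1^47 ≡ x_2^47 then (x_1x_2^{−1})^47 = 1, and the only element of order dividing gcd(47, 60) = 1 is 1, so x_1 = x_2.
With φ(0) = 0 this makes φ injective on all of ℤ_{61}, hence bijective (finite equal-size domain and codomain). In particular φ is bijective.
Since φ is bijective, we find the preimage of 40. The inverse of x ↦ x^47 on (ℤ_{61})^× is x ↦ x^23, because 47·23 = 1081 = 18·60 + 1 ≡ 1 (mod 60) and x^{60} = 1 for x ≠ 0 (Fermat). So φ⁻¹(40) = 40^23 mod 61.
Repeated squaring mod 61: 40^1 ≡ 40, 40^2 ≡ 40² = 1600 ≡ 14, 40^4 ≡ 14² = 196 ≡ 13, 40^8 ≡ 13² = 169 ≡ 47, 40^16 ≡ 47² = 2209 ≡ 13. Since 23 = 16 + 4 + 2 + 1, 40^23 ≡ 13·13·14·40: 13·13 = 169 ≡ 47, then 47·14 = 658 ≡ 48, then 48·40 = 1920 ≡ 29. So 40^23 ≡ 29 (mod 61).
Hence φ⁻¹(40) = 29.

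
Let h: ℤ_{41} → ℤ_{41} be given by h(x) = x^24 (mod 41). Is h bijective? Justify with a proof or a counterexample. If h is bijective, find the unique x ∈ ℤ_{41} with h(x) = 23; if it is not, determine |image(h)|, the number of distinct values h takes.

h(1) = 1^24 = 1.
h(3): Repeated squaring mod 41: 3^1 ≡ 3, 3^2 ≡ 3² = 9, 3^4 ≡ 9² = 81 ≡ 40, 3^8 ≡ 40² = 1600 ≡ 1, 3^16 ≡ 1² = 1. Since 24 = 16 + 8, 3^24 ≡ 1·1: 1·1 = 1. So 3^24 ≡ 1 (mod 41).
So h(1) = h(3) = 1 while 1 ≠ 3, so h is not injective, hence not bijective.
Since h is not bijective, we determine |image(h)|. Computing x^24 mod 41 for each x (by repeated squaring, reducing mod 41 at every step), the values h(0), h(1), …, h(40) are: 0, 1, 16, 1, 10, 10, 16, 18, 37, 1, 37, 37, 10, 16, 1, 10, 18, 37, 16, 18, 18, 18, 18, 16, 37, 18, 10, 1, 16, 10, 37, 37, 1, 37, 18, 16, 10, 10, 1, 16, 1.
The distinct values are {0, 1, 10, 16, 18, 37}; there are 6 of them.

6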